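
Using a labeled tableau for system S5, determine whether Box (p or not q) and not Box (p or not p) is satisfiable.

No, unsatisfiable

1. Box (p or not q) and not Box (p or not p), u
2. Box (p or not q), u   [and-rule on 1]
3. not Box (p or not p), u   [and-rule on 1]
4. p or not q, u   [Box-rule on 2 via uRu]
5. not q, u   [or-rule on 4 (branches; this branch)]
6. not (p or not p), v   [neg-Box-rule on 3: fresh world v, uRv]
7. not p, v   [neg-or-rule on 6]
8. p, v   [neg-or-rule on 6]
Accessibility: uRu, uRv, vRu, vRv
Branch closes: p and not p both at v.
Every branch closes; the branch above is one of them.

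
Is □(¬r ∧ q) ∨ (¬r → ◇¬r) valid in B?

Tableau for the negation ¬(□(¬r ∧ q) ∨ (¬r → ◇¬r)):
1. ¬(□(¬r ∧ q) ∨ (¬r → ◇¬r)), u
2. ¬□(¬r ∧ q), u
3. ¬(¬r → ◇¬r), u
4. ¬r, u
5. ¬◇¬r, u
6. r, u
Accessibility: uRu
Branch closes: r and ¬r both at u.
All branches of the negation close; one closing branch shown above.

Valid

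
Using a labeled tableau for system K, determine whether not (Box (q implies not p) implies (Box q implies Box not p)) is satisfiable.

1. not (Box (q implies not p) implies (Box q implies Box not p)), 0
2. Box (q implies not p), 0   [neg-implies-rule on 1]
3. not (Box q implies Box not p), 0   [neg-implies-rule on 1]
4. Box q, 0   [neg-implies-rule on 3]
5. not Box not p, 0   [neg-implies-rule on 3]
6. p, 1   [neg-Box-rule on 5: fresh world 1, 0R1]
7. q implies not p, 1   [Box-rule on 2 via 0R1]
8. q, 1   [Box-rule on 4 via 0R1]
9. not p, 1   [implies-rule on 7 (branches; this branch)]
Accessibility: 0R1
Branch closes: p and not p both at 1.
All branches of the tableau close; one closing branch shown above.

Unsatisfiable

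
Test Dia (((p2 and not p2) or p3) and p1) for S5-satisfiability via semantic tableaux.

1. Dia (((p2 and not p2) or p3) and p1), w0
2. ((p2 and not p2) or p3) and p1, w1
3. (p2 and not p2) or p3, w1
4. p1, w1
5. p3, w1
Accessibility: w0Rw0, w0Rw1, w1Rw0, w1Rw1

Yes, satisfiable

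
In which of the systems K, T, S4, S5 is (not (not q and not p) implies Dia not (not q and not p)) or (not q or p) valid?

K-tableau for the negation not ((not (not q and not p) implies Dia not (not q and not p)) or (not q or p)):
1. not ((not (not q and not p) implies Dia not (not q and not p)) or (not q or p)), u
2. not (not (not q and not p) implies Dia not (not q and not p)), u   [neg-or-rule on 1]
3. not (not q or p), u   [neg-or-rule on 1]
4. not (not q and not p), u   [neg-implies-rule on 2]
5. not Dia not (not q and not p), u   [neg-implies-rule on 2]
6. q, u   [neg-or-rule on 3]
7. not p, u   [neg-or-rule on 3]
Complete open branch: countermodel on a K-frame, so not valid in K.
T-tableau for the negation not ((not (not q and not p) implies Dia not (not q and not p)) or (not q or p)):
1. not ((not (not q and not p) implies Dia not (not q and not p)) or (not q or p)), u
2. not (not (not q and not p) implies Dia not (not q and not p)), u   [neg-or-rule on 1]
3. not (not q or p), u   [neg-or-rule on 1]
4. not (not q and not p), u   [neg-implies-rule on 2]
5. not Dia not (not q and not p), u   [neg-implies-rule on 2]
6. q, u   [neg-or-rule on 3]
7. not p, u   [neg-or-rule on 3]
8. not q and not p, u   [neg-Dia-rule on 5 via uRu]
9. not q, u   [and-rule on 8]
Accessibility: uRu
Branch closes: q and not q both at u.
Every branch closes (one shown): valid in T, hence also in S4, S5 (every theorem of T is a theorem of S4 and S5).

T, S4, S5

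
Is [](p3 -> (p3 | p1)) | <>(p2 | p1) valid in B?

Yes, valid

Tableau for the negation ~([](p3 -> (p3 | p1)) | <>(p2 | p1)):
1. ~([](p3 -> (p3 | p1)) | <>(p2 | p1)), 0
2. ~[](p3 -> (p3 | p1)), 0
3. ~<>(p2 | p1), 0
4. ~(p2 | p1), 0
5. ~p2, 0
6. ~p1, 0
7. ~(p3 -> (p3 | p1)), 1
8. p3, 1
9. ~(p3 | p1), 1
10. ~p3, 1
11. ~p1, 1
Accessibility: 0R0, 0R1, 1R0, 1R1
Branch closes: p3 and ~p3 both at 1.
Every branch of the negation's tableau closes; the branch above is one of them.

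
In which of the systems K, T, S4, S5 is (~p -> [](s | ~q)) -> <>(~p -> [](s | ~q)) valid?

K-tableau for the negation ~((~p -> [](s | ~q)) -> <>(~p -> [](s | ~q))):
1. ~((~p -> [](s | ~q)) -> <>(~p -> [](s | ~q))), 0
2. ~p -> [](s | ~q), 0   [~->-rule on 1]
3. ~<>(~p -> [](s | ~q)), 0   [~->-rule on 1]
4. [](s | ~q), 0   [->-rule on 2 (branches; this branch)]
Complete open branch: countermodel on a K-frame, so not valid in K.
T-tableau for the negation ~((~p -> [](s | ~q)) -> <>(~p -> [](s | ~q))):
1. ~((~p -> [](s | ~q)) -> <>(~p -> [](s | ~q))), 0
2. ~p -> [](s | ~q), 0   [~->-rule on 1]
3. ~<>(~p -> [](s | ~q)), 0   [~->-rule on 1]
4. ~(~p -> [](s | ~q)), 0   [~<>-rule on 3 via 0R0]
5. ~p, 0   [~->-rule on 4]
6. ~[](s | ~q), 0   [~->-rule on 4]
7. [](s | ~q), 0   [->-rule on 2 (branches; this branch)]
8. s | ~q, 0   [[]-rule on 7 via 0R0]
9. ~q, 0   [|-rule on 8 (branches; this branch)]
10. ~(s | ~q), 1   [~[]-rule on 6: fresh world 1, 0R1]
11. ~s, 1   [~|-rule on 10]
12. q, 1   [~|-rule on 10]
13. ~(~p -> [](s | ~q)), 1   [~<>-rule on 3 via 0R1]
14. ~p, 1   [~->-rule on 13]
15. ~[](s | ~q), 1   [~->-rule on 13]
16. s | ~q, 1   [[]-rule on 7 via 0R1]
17. ~q, 1   [|-rule on 16 (branches; this branch)]
Accessibility: 0R0, 0R1, 1R1
Branch closes: q and ~q both at 1.
Every branch closes (one shown): valid in T, hence also in S4, S5 (every theorem of T is a theorem of S4 and S5).

T, S4, S5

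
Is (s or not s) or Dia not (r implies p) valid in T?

Yes, valid

Tableau for the negation not ((s or not s) or Dia not (r implies p)):
1. not ((s or not s) or Dia not (r implies p)), 0
2. not (s or not s), 0
3. not Dia not (r implies p), 0
4. not s, 0
5. s, 0
Accessibility: 0R0
Branch closes: s and not s both at 0.
Every branch of the negation's tableau closes; the branch above is one of them.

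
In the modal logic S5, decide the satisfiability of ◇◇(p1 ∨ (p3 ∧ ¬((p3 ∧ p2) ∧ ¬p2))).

1. ◇◇(p1 ∨ (p3 ∧ ¬((p3 ∧ p2) ∧ ¬p2))), 0
2. ◇(p1 ∨ (p3 ∧ ¬((p3 ∧ p2) ∧ ¬p2))), 1
3. p1 ∨ (p3 ∧ ¬((p3 ∧ p2) ∧ ¬p2)), 2
4. p3 ∧ ¬((p3 ∧ p2) ∧ ¬p2), 2
5. p3, 2
6. ¬((p3 ∧ p2) ∧ ¬p2), 2
7. p2, 2
Accessibility: 0R0, 0R1, 0R2, 1R0, 1R1, 1R2, 2R0, 2R1, 2R2

Satisfiable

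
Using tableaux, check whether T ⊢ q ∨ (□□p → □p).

Valid

Tableau for the negation ¬(q ∨ (□□p → □p)):
1. ¬(q ∨ (□□p → □p)), w0
2. ¬q, w0
3. ¬(□□p → □p), w0
4. □□p, w0
5. ¬□p, w0
6. □p, w0
7. p, w0
8. ¬p, w1
9. □p, w1
10. p, w1
Accessibility: w0Rw0, w0Rw1, w1Rw1
Branch closes: p and ¬p both at w1.
All branches of the negation close; one closing branch shown above.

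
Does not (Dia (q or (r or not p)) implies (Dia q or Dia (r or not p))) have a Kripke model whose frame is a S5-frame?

Unsatisfiable

1. not (Dia (q or (r or not p)) implies (Dia q or Dia (r or not p))), 0
2. Dia (q or (r or not p)), 0   [neg-implies-rule on 1]
3. not (Dia q or Dia (r or not p)), 0   [neg-implies-rule on 1]
4. not Dia q, 0   [neg-or-rule on 3]
5. not Dia (r or not p), 0   [neg-or-rule on 3]
6. not q, 0   [neg-Dia-rule on 4 via 0R0]
7. not (r or not p), 0   [neg-Dia-rule on 5 via 0R0]
8. not r, 0   [neg-or-rule on 7]
9. p, 0   [neg-or-rule on 7]
10. q or (r or not p), 1   [Dia-rule on 2: fresh world 1, 0R1]
11. not q, 1   [neg-Dia-rule on 4 via 0R1]
12. not (r or not p), 1   [neg-Dia-rule on 5 via 0R1]
13. not r, 1   [neg-or-rule on 12]
14. p, 1   [neg-or-rule on 12]
15. r or not p, 1   [or-rule on 10 (branches; this branch)]
16. not p, 1   [or-rule on 15 (branches; this branch)]
Accessibility: 0R0, 0R1, 1R0, 1R1
Branch closes: p and not p both at 1.
Every branch closes; the branch above is one of them.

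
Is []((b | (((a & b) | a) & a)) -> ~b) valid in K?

Tableau for the negation ~[]((b | (((a & b) | a) & a)) -> ~b):
1. ~[]((b | (((a & b) | a) & a)) -> ~b), w0
2. ~((b | (((a & b) | a) & a)) -> ~b), w1
3. b | (((a & b) | a) & a), w1
4. b, w1
5. ((a & b) | a) & a, w1
6. (a & b) | a, w1
7. a, w1
Accessibility: w0Rw1
The negation has an open branch (countermodel exists).

Invalid (countermodel exists)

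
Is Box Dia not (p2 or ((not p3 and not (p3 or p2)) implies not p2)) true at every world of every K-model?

No, not valid

Tableau for the negation not Box Dia not (p2 or ((not p3 and not (p3 or p2)) implies not p2)):
1. not Box Dia not (p2 or ((not p3 and not (p3 or p2)) implies not p2)), u
2. not Dia not (p2 or ((not p3 and not (p3 or p2)) implies not p2)), v
Accessibility: uRv
The negation has an open branch (countermodel exists).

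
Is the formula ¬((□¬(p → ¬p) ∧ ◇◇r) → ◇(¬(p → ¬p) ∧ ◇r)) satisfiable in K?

1. ¬((□¬(p → ¬p) ∧ ◇◇r) → ◇(¬(p → ¬p) ∧ ◇r)), u
2. □¬(p → ¬p) ∧ ◇◇r, u
3. ¬◇(¬(p → ¬p) ∧ ◇r), u
4. □¬(p → ¬p), u
5. ◇◇r, u
6. ◇r, v
7. ¬(¬(p → ¬p) ∧ ◇r), v
8. ¬(p → ¬p), v
9. p, v
10. ¬◇r, v
11. r, w
12. ¬r, w
Accessibility: uRv, vRw
Branch closes: r and ¬r both at w.
(One branch shown.) All branches close.

Unsatisfiable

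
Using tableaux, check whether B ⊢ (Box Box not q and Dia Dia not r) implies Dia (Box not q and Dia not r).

Tableau for the negation not ((Box Box not q and Dia Dia not r) implies Dia (Box not q and Dia not r)):
1. not ((Box Box not q and Dia Dia not r) implies Dia (Box not q and Dia not r)), w0
2. Box Box not q and Dia Dia not r, w0
3. not Dia (Box not q and Dia not r), w0
4. Box Box not q, w0
5. Dia Dia not r, w0
6. not (Box not q and Dia not r), w0
7. Box not q, w0
8. not q, w0
9. not Dia not r, w0
10. r, w0
11. Dia not r, w1
12. not (Box not q and Dia not r), w1
13. Box not q, w1
14. not q, w1
15. r, w1
16. not Box not q, w1
17. not r, w2
18. not q, w2
19. q, w3
20. not q, w3
Accessibility: w0Rw0, w0Rw1, w1Rw0, w1Rw1, w1Rw2, w1Rw3, w2Rw1, w2Rw2, w3Rw1, w3Rw3
Branch closes: q and not q both at w3.
All branches of the negation close; one closing branch shown above.

Yes, valid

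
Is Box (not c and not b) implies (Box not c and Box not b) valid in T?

Tableau for the negation not (Box (not c and not b) implies (Box not c and Box not b)):
1. not (Box (not c and not b) implies (Box not c and Box not b)), u
2. Box (not c and not b), u   [neg-implies-rule on 1]
3. not (Box not c and Box not b), u   [neg-implies-rule on 1]
4. not c and not b, u   [Box-rule on 2 via uRu]
5. not c, u   [and-rule on 4]
6. not b, u   [and-rule on 4]
7. not Box not b, u   [neg-and-rule on 3 (branches; this branch)]
8. b, v   [neg-Box-rule on 7: fresh world v, uRv]
9. not c and not b, v   [Box-rule on 2 via uRv]
10. not c, v   [and-rule on 9]
11. not b, v   [and-rule on 9]
Accessibility: uRu, uRv, vRv
Branch closes: b and not b both at v.
All branches of the negation close; one closing branch shown above.

Valid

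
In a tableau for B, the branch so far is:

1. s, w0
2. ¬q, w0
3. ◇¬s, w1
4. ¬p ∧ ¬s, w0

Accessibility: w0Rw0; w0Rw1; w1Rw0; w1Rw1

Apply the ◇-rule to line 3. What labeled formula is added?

a fresh world w2 with w1Rw2, and ¬s at w2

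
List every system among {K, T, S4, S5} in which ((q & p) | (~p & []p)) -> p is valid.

T, S4, S5

K-tableau for the negation ~(((q & p) | (~p & []p)) -> p):
1. ~(((q & p) | (~p & []p)) -> p), w0
2. (q & p) | (~p & []p), w0
3. ~p, w0
4. ~p & []p, w0
5. []p, w0
Complete open branch: countermodel on a K-frame, so not valid in K.
T-tableau for the negation ~(((q & p) | (~p & []p)) -> p):
1. ~(((q & p) | (~p & []p)) -> p), w0
2. (q & p) | (~p & []p), w0
3. ~p, w0
4. ~p & []p, w0
5. []p, w0
6. p, w0
Accessibility: w0Rw0
Branch closes: p and ~p both at w0.
Every branch closes (one shown): valid in T, hence also in S4, S5 (every theorem of T is a theorem of S4 and S5).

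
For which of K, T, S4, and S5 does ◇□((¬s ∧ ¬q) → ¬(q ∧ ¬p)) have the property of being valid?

T, S4, S5

K-tableau for the negation ¬◇□((¬s ∧ ¬q) → ¬(q ∧ ¬p)):
1. ¬◇□((¬s ∧ ¬q) → ¬(q ∧ ¬p)), w0
Complete open branch: countermodel on a K-frame, so not valid in K.
T-tableau for the negation ¬◇□((¬s ∧ ¬q) → ¬(q ∧ ¬p)):
1. ¬◇□((¬s ∧ ¬q) → ¬(q ∧ ¬p)), w0
2. ¬□((¬s ∧ ¬q) → ¬(q ∧ ¬p)), w0   [¬◇-rule on 1 via w0Rw0]
3. ¬((¬s ∧ ¬q) → ¬(q ∧ ¬p)), w1   [¬□-rule on 2: fresh world w1, w0Rw1]
4. ¬s ∧ ¬q, w1   [¬→-rule on 3]
5. q ∧ ¬p, w1   [¬→-rule on 3]
6. ¬s, w1   [∧-rule on 4]
7. ¬q, w1   [∧-rule on 4]
8. q, w1   [∧-rule on 5]
9. ¬p, w1   [∧-rule on 5]
Accessibility: w0Rw0, w0Rw1, w1Rw1
Branch closes: q and ¬q both at w1.
Every branch closes (one shown): valid in T, hence also in S4, S5 (every theorem of T is a theorem of S4 and S5).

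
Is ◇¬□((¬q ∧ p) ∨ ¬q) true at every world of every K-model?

Tableau for the negation ¬◇¬□((¬q ∧ p) ∨ ¬q):
1. ¬◇¬□((¬q ∧ p) ∨ ¬q), w0
The negation has an open branch (countermodel exists).

No, not valid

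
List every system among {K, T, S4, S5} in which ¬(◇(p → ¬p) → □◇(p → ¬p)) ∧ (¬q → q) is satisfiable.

K, T, S4

S5-tableau for the formula:
1. ¬(◇(p → ¬p) → □◇(p → ¬p)) ∧ (¬q → q), 0
2. ¬(◇(p → ¬p) → □◇(p → ¬p)), 0
3. ¬q → q, 0
4. ◇(p → ¬p), 0
5. ¬□◇(p → ¬p), 0
6. q, 0
7. p → ¬p, 1
8. ¬p, 1
9. ¬◇(p → ¬p), 2
10. ¬(p → ¬p), 0
11. p, 0
12. ¬(p → ¬p), 1
13. p, 1
Accessibility: 0R0, 0R1, 0R2, 1R0, 1R1, 1R2, 2R0, 2R1, 2R2
Branch closes: p and ¬p both at 1.
Every branch closes (one shown): unsatisfiable in S5.
S4-tableau for the formula:
1. ¬(◇(p → ¬p) → □◇(p → ¬p)) ∧ (¬q → q), 0
2. ¬(◇(p → ¬p) → □◇(p → ¬p)), 0
3. ¬q → q, 0
4. ◇(p → ¬p), 0
5. ¬□◇(p → ¬p), 0
6. q, 0
7. p → ¬p, 1
8. ¬p, 1
9. ¬◇(p → ¬p), 2
10. ¬(p → ¬p), 2
11. p, 2
Accessibility: 0R0, 0R1, 0R2, 1R1, 2R2
Complete open branch: satisfiable in S4, hence also in K, T (this S4-model is also a K-model and a T-model).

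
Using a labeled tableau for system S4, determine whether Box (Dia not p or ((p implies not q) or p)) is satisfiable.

Satisfiable

1. Box (Dia not p or ((p implies not q) or p)), u
2. Dia not p or ((p implies not q) or p), u
3. (p implies not q) or p, u
4. p, u
Accessibility: uRu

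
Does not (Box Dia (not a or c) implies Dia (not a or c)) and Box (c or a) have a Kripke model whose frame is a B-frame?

No, unsatisfiable

1. not (Box Dia (not a or c) implies Dia (not a or c)) and Box (c or a), w0
2. not (Box Dia (not a or c) implies Dia (not a or c)), w0
3. Box (c or a), w0
4. Box Dia (not a or c), w0
5. not Dia (not a or c), w0
6. c or a, w0
7. Dia (not a or c), w0
8. not (not a or c), w0
9. a, w0
10. not c, w0
11. not a or c, w1
12. c or a, w1
13. Dia (not a or c), w1
14. not (not a or c), w1
15. a, w1
16. not c, w1
17. c, w1
Accessibility: w0Rw0, w0Rw1, w1Rw0, w1Rw1
Branch closes: c and not c both at w1.
Every branch closes; the branch above is one of them.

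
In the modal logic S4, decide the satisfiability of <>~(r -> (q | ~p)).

1. <>~(r -> (q | ~p)), u
2. ~(r -> (q | ~p)), v   [<>-rule on 1: fresh world v, uRv]
3. r, v   [~->-rule on 2]
4. ~(q | ~p), v   [~->-rule on 2]
5. ~q, v   [~|-rule on 4]
6. p, v   [~|-rule on 4]
Accessibility: uRu, uRv, vRv

Yes, satisfiable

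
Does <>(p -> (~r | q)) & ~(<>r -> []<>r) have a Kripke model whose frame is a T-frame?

Satisfiable (open branch found)

1. <>(p -> (~r | q)) & ~(<>r -> []<>r), 0
2. <>(p -> (~r | q)), 0   [&-rule on 1]
3. ~(<>r -> []<>r), 0   [&-rule on 1]
4. <>r, 0   [~->-rule on 3]
5. ~[]<>r, 0   [~->-rule on 3]
6. p -> (~r | q), 1   [<>-rule on 2: fresh world 1, 0R1]
7. ~r | q, 1   [->-rule on 6 (branches; this branch)]
8. q, 1   [|-rule on 7 (branches; this branch)]
9. r, 2   [<>-rule on 4: fresh world 2, 0R2]
10. ~<>r, 3   [~[]-rule on 5: fresh world 3, 0R3]
11. ~r, 3   [~<>-rule on 10 via 3R3]
Accessibility: 0R0, 0R1, 0R2, 0R3, 1R1, 2R2, 3R3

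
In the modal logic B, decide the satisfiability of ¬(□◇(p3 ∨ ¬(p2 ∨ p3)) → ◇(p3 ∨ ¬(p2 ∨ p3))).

1. ¬(□◇(p3 ∨ ¬(p2 ∨ p3)) → ◇(p3 ∨ ¬(p2 ∨ p3))), 0
2. □◇(p3 ∨ ¬(p2 ∨ p3)), 0
3. ¬◇(p3 ∨ ¬(p2 ∨ p3)), 0
4. ◇(p3 ∨ ¬(p2 ∨ p3)), 0
5. ¬(p3 ∨ ¬(p2 ∨ p3)), 0
6. ¬p3, 0
7. p2 ∨ p3, 0
8. p2, 0
9. p3 ∨ ¬(p2 ∨ p3), 1
10. ◇(p3 ∨ ¬(p2 ∨ p3)), 1
11. ¬(p3 ∨ ¬(p2 ∨ p3)), 1
12. ¬p3, 1
13. p2 ∨ p3, 1
14. ¬(p2 ∨ p3), 1
15. ¬p2, 1
16. p3, 1
Accessibility: 0R0, 0R1, 1R0, 1R1
Branch closes: p3 and ¬p3 both at 1.
Every branch closes; the branch above is one of them.

No, unsatisfiable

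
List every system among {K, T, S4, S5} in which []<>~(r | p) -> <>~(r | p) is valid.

T-tableau for the negation ~([]<>~(r | p) -> <>~(r | p)):
1. ~([]<>~(r | p) -> <>~(r | p)), w0
2. []<>~(r | p), w0
3. ~<>~(r | p), w0
4. <>~(r | p), w0
5. r | p, w0
6. p, w0
7. ~(r | p), w1
8. ~r, w1
9. ~p, w1
10. <>~(r | p), w1
11. r | p, w1
12. p, w1
Accessibility: w0Rw0, w0Rw1, w1Rw1
Branch closes: p and ~p both at w1.
Every branch closes (one shown): valid in T, hence also in S4, S5 (every theorem of T is a theorem of S4 and S5).
K-tableau for the negation ~([]<>~(r | p) -> <>~(r | p)):
1. ~([]<>~(r | p) -> <>~(r | p)), w0
2. []<>~(r | p), w0
3. ~<>~(r | p), w0
Complete open branch: countermodel on a K-frame, so not valid in K.

T, S4, S5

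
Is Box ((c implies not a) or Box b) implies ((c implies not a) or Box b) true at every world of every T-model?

Tableau for the negation not (Box ((c implies not a) or Box b) implies ((c implies not a) or Box b)):
1. not (Box ((c implies not a) or Box b) implies ((c implies not a) or Box b)), w0
2. Box ((c implies not a) or Box b), w0   [neg-implies-rule on 1]
3. not ((c implies not a) or Box b), w0   [neg-implies-rule on 1]
4. not (c implies not a), w0   [neg-or-rule on 3]
5. not Box b, w0   [neg-or-rule on 3]
6. c, w0   [neg-implies-rule on 4]
7. a, w0   [neg-implies-rule on 4]
8. (c implies not a) or Box b, w0   [Box-rule on 2 via w0Rw0]
9. Box b, w0   [or-rule on 8 (branches; this branch)]
10. b, w0   [Box-rule on 9 via w0Rw0]
11. not b, w1   [neg-Box-rule on 5: fresh world w1, w0Rw1]
12. (c implies not a) or Box b, w1   [Box-rule on 2 via w0Rw1]
13. b, w1   [Box-rule on 9 via w0Rw1]
Accessibility: w0Rw0, w0Rw1, w1Rw1
Branch closes: b and not b both at w1.
Every branch of the negation's tableau closes; the branch above is one of them.

Yes, valid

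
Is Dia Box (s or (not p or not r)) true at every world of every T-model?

No, not valid

Tableau for the negation not Dia Box (s or (not p or not r)):
1. not Dia Box (s or (not p or not r)), u
2. not Box (s or (not p or not r)), u   [neg-Dia-rule on 1 via uRu]
3. not (s or (not p or not r)), v   [neg-Box-rule on 2: fresh world v, uRv]
4. not s, v   [neg-or-rule on 3]
5. not (not p or not r), v   [neg-or-rule on 3]
6. p, v   [neg-or-rule on 5]
7. r, v   [neg-or-rule on 5]
8. not Box (s or (not p or not r)), v   [neg-Dia-rule on 1 via uRv]
9. not (s or (not p or not r)), w   [neg-Box-rule on 8: fresh world w, vRw]
10. not s, w   [neg-or-rule on 9]
11. not (not p or not r), w   [neg-or-rule on 9]
12. p, w   [neg-or-rule on 11]
13. r, w   [neg-or-rule on 11]
Accessibility: uRu, uRv, vRv, vRw, wRw
The negation has an open branch (countermodel exists).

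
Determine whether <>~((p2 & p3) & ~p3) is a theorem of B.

Yes, valid

Tableau for the negation ~<>~((p2 & p3) & ~p3):
1. ~<>~((p2 & p3) & ~p3), 0
2. (p2 & p3) & ~p3, 0
3. p2 & p3, 0
4. ~p3, 0
5. p2, 0
6. p3, 0
Accessibility: 0R0
Branch closes: p3 and ~p3 both at 0.
All branches of the negation close; one closing branch shown above.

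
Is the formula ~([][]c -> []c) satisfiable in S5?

Unsatisfiable (every branch closes)

1. ~([][]c -> []c), w0
2. [][]c, w0
3. ~[]c, w0
4. []c, w0
5. c, w0
6. ~c, w1
7. []c, w1
8. c, w1
Accessibility: w0Rw0, w0Rw1, w1Rw0, w1Rw1
Branch closes: c and ~c both at w1.
Every branch closes; the branch above is one of them.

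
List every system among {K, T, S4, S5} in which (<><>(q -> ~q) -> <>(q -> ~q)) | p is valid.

S4, S5

T-tableau for the negation ~((<><>(q -> ~q) -> <>(q -> ~q)) | p):
1. ~((<><>(q -> ~q) -> <>(q -> ~q)) | p), u
2. ~(<><>(q -> ~q) -> <>(q -> ~q)), u   [~|-rule on 1]
3. ~p, u   [~|-rule on 1]
4. <><>(q -> ~q), u   [~->-rule on 2]
5. ~<>(q -> ~q), u   [~->-rule on 2]
6. ~(q -> ~q), u   [~<>-rule on 5 via uRu]
7. q, u   [~->-rule on 6]
8. <>(q -> ~q), v   [<>-rule on 4: fresh world v, uRv]
9. ~(q -> ~q), v   [~<>-rule on 5 via uRv]
10. q, v   [~->-rule on 9]
11. q -> ~q, w   [<>-rule on 8: fresh world w, vRw]
12. ~q, w   [->-rule on 11 (branches; this branch)]
Accessibility: uRu, uRv, vRv, vRw, wRw
Complete open branch: countermodel on a T-frame, so not valid in T, nor in K (the same frame is also a K-frame).
S4-tableau for the negation ~((<><>(q -> ~q) -> <>(q -> ~q)) | p):
1. ~((<><>(q -> ~q) -> <>(q -> ~q)) | p), u
2. ~(<><>(q -> ~q) -> <>(q -> ~q)), u   [~|-rule on 1]
3. ~p, u   [~|-rule on 1]
4. <><>(q -> ~q), u   [~->-rule on 2]
5. ~<>(q -> ~q), u   [~->-rule on 2]
6. ~(q -> ~q), u   [~<>-rule on 5 via uRu]
7. q, u   [~->-rule on 6]
8. <>(q -> ~q), v   [<>-rule on 4: fresh world v, uRv]
9. ~(q -> ~q), v   [~<>-rule on 5 via uRv]
10. q, v   [~->-rule on 9]
11. q -> ~q, w   [<>-rule on 8: fresh world w, vRw]
12. ~(q -> ~q), w   [~<>-rule on 5 via uRw]
13. q, w   [~->-rule on 12]
14. ~q, w   [->-rule on 11 (branches; this branch)]
Accessibility: uRu, uRv, uRw, vRv, vRw, wRw
Branch closes: q and ~q both at w.
Every branch closes (one shown): valid in S4, hence also in S5 (every theorem of S4 is a theorem of S5).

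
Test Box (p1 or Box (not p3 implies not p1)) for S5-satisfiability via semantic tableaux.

1. Box (p1 or Box (not p3 implies not p1)), u
2. p1 or Box (not p3 implies not p1), u
3. Box (not p3 implies not p1), u
4. not p3 implies not p1, u
5. not p1, u
Accessibility: uRu

Satisfiable (open branch found)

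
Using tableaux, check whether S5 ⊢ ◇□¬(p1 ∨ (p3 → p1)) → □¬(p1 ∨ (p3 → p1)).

Valid

Tableau for the negation ¬(◇□¬(p1 ∨ (p3 → p1)) → □¬(p1 ∨ (p3 → p1))):
1. ¬(◇□¬(p1 ∨ (p3 → p1)) → □¬(p1 ∨ (p3 → p1))), w0
2. ◇□¬(p1 ∨ (p3 → p1)), w0
3. ¬□¬(p1 ∨ (p3 → p1)), w0
4. □¬(p1 ∨ (p3 → p1)), w1
5. ¬(p1 ∨ (p3 → p1)), w0
6. ¬p1, w0
7. ¬(p3 → p1), w0
8. p3, w0
9. ¬(p1 ∨ (p3 → p1)), w1
10. ¬p1, w1
11. ¬(p3 → p1), w1
12. p3, w1
13. p1 ∨ (p3 → p1), w2
14. ¬(p1 ∨ (p3 → p1)), w2
15. ¬p1, w2
16. ¬(p3 → p1), w2
17. p3, w2
18. p3 → p1, w2
19. p1, w2
Accessibility: w0Rw0, w0Rw1, w0Rw2, w1Rw0, w1Rw1, w1Rw2, w2Rw0, w2Rw1, w2Rw2
Branch closes: p1 and ¬p1 both at w2.
All branches of the negation close; one closing branch shown above.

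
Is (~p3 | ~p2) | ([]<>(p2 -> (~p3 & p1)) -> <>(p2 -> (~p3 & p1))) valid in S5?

Tableau for the negation ~((~p3 | ~p2) | ([]<>(p2 -> (~p3 & p1)) -> <>(p2 -> (~p3 & p1)))):
1. ~((~p3 | ~p2) | ([]<>(p2 -> (~p3 & p1)) -> <>(p2 -> (~p3 & p1)))), w0
2. ~(~p3 | ~p2), w0   [~|-rule on 1]
3. ~([]<>(p2 -> (~p3 & p1)) -> <>(p2 -> (~p3 & p1))), w0   [~|-rule on 1]
4. p3, w0   [~|-rule on 2]
5. p2, w0   [~|-rule on 2]
6. []<>(p2 -> (~p3 & p1)), w0   [~->-rule on 3]
7. ~<>(p2 -> (~p3 & p1)), w0   [~->-rule on 3]
8. <>(p2 -> (~p3 & p1)), w0   [[]-rule on 6 via w0Rw0]
9. ~(p2 -> (~p3 & p1)), w0   [~<>-rule on 7 via w0Rw0]
10. ~(~p3 & p1), w0   [~->-rule on 9]
11. ~p1, w0   [~&-rule on 10 (branches; this branch)]
12. p2 -> (~p3 & p1), w1   [<>-rule on 8: fresh world w1, w0Rw1]
13. <>(p2 -> (~p3 & p1)), w1   [[]-rule on 6 via w0Rw1]
14. ~(p2 -> (~p3 & p1)), w1   [~<>-rule on 7 via w0Rw1]
15. p2, w1   [~->-rule on 14]
16. ~(~p3 & p1), w1   [~->-rule on 14]
17. ~p3 & p1, w1   [->-rule on 12 (branches; this branch)]
18. ~p3, w1   [&-rule on 17]
19. p1, w1   [&-rule on 17]
20. ~p1, w1   [~&-rule on 16 (branches; this branch)]
Accessibility: w0Rw0, w0Rw1, w1Rw0, w1Rw1
Branch closes: p1 and ~p1 both at w1.
All branches of the negation close; one closing branch shown above.

Valid in S5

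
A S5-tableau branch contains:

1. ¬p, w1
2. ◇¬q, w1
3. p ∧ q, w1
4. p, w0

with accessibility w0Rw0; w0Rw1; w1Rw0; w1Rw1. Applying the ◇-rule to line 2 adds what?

a fresh world w2 with w1Rw2, and ¬q at w2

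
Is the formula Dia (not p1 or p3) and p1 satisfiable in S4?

1. Dia (not p1 or p3) and p1, w0
2. Dia (not p1 or p3), w0   [and-rule on 1]
3. p1, w0   [and-rule on 1]
4. not p1 or p3, w1   [Dia-rule on 2: fresh world w1, w0Rw1]
5. p3, w1   [or-rule on 4 (branches; this branch)]
Accessibility: w0Rw0, w0Rw1, w1Rw1

Satisfiable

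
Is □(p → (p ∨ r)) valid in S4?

Valid in S4

Tableau for the negation ¬□(p → (p ∨ r)):
1. ¬□(p → (p ∨ r)), 0
2. ¬(p → (p ∨ r)), 1
3. p, 1
4. ¬(p ∨ r), 1
5. ¬p, 1
6. ¬r, 1
Accessibility: 0R0, 0R1, 1R1
Branch closes: p and ¬p both at 1.
All branches of the negation close; one closing branch shown above.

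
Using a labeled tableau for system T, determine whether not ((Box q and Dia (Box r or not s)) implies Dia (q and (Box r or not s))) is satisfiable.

No, unsatisfiable

1. not ((Box q and Dia (Box r or not s)) implies Dia (q and (Box r or not s))), 0
2. Box q and Dia (Box r or not s), 0
3. not Dia (q and (Box r or not s)), 0
4. Box q, 0
5. Dia (Box r or not s), 0
6. not (q and (Box r or not s)), 0
7. q, 0
8. not (Box r or not s), 0
9. not Box r, 0
10. s, 0
11. Box r or not s, 1
12. not (q and (Box r or not s)), 1
13. q, 1
14. Box r, 1
15. r, 1
16. not (Box r or not s), 1
17. not Box r, 1
18. s, 1
19. not r, 2
20. not (q and (Box r or not s)), 2
21. q, 2
22. not (Box r or not s), 2
23. not Box r, 2
24. s, 2
25. not r, 3
26. r, 3
Accessibility: 0R0, 0R1, 0R2, 1R1, 1R3, 2R2, 3R3
Branch closes: r and not r both at 3.
All branches of the tableau close; one closing branch shown above.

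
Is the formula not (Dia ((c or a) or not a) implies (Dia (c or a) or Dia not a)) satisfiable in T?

No, unsatisfiable

1. not (Dia ((c or a) or not a) implies (Dia (c or a) or Dia not a)), w0
2. Dia ((c or a) or not a), w0   [neg-implies-rule on 1]
3. not (Dia (c or a) or Dia not a), w0   [neg-implies-rule on 1]
4. not Dia (c or a), w0   [neg-or-rule on 3]
5. not Dia not a, w0   [neg-or-rule on 3]
6. not (c or a), w0   [neg-Dia-rule on 4 via w0Rw0]
7. not c, w0   [neg-or-rule on 6]
8. not a, w0   [neg-or-rule on 6]
9. a, w0   [neg-Dia-rule on 5 via w0Rw0]
Accessibility: w0Rw0
Branch closes: a and not a both at w0.
Every branch closes; the branch above is one of them.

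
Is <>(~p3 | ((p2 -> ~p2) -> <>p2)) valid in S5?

Tableau for the negation ~<>(~p3 | ((p2 -> ~p2) -> <>p2)):
1. ~<>(~p3 | ((p2 -> ~p2) -> <>p2)), w0
2. ~(~p3 | ((p2 -> ~p2) -> <>p2)), w0
3. p3, w0
4. ~((p2 -> ~p2) -> <>p2), w0
5. p2 -> ~p2, w0
6. ~<>p2, w0
7. ~p2, w0
Accessibility: w0Rw0
The negation has an open branch (countermodel exists).

Invalid (countermodel exists)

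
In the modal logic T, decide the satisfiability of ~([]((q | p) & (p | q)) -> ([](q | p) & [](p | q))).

Unsatisfiable (every branch closes)

1. ~([]((q | p) & (p | q)) -> ([](q | p) & [](p | q))), u
2. []((q | p) & (p | q)), u   [~->-rule on 1]
3. ~([](q | p) & [](p | q)), u   [~->-rule on 1]
4. (q | p) & (p | q), u   [[]-rule on 2 via uRu]
5. q | p, u   [&-rule on 4]
6. p | q, u   [&-rule on 4]
7. ~[](p | q), u   [~&-rule on 3 (branches; this branch)]
8. p, u   [|-rule on 5 (branches; this branch)]
9. q, u   [|-rule on 6 (branches; this branch)]
10. ~(p | q), v   [~[]-rule on 7: fresh world v, uRv]
11. ~p, v   [~|-rule on 10]
12. ~q, v   [~|-rule on 10]
13. (q | p) & (p | q), v   [[]-rule on 2 via uRv]
14. q | p, v   [&-rule on 13]
15. p | q, v   [&-rule on 13]
16. p, v   [|-rule on 14 (branches; this branch)]
Accessibility: uRu, uRv, vRv
Branch closes: p and ~p both at v.
Every branch closes; the branch above is one of them.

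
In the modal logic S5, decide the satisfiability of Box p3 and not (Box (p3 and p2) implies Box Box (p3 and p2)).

1. Box p3 and not (Box (p3 and p2) implies Box Box (p3 and p2)), 0
2. Box p3, 0
3. not (Box (p3 and p2) implies Box Box (p3 and p2)), 0
4. Box (p3 and p2), 0
5. not Box Box (p3 and p2), 0
6. p3, 0
7. p3 and p2, 0
8. p2, 0
9. not Box (p3 and p2), 1
10. p3, 1
11. p3 and p2, 1
12. p2, 1
13. not (p3 and p2), 2
14. p3, 2
15. p3 and p2, 2
16. p2, 2
17. not p2, 2
Accessibility: 0R0, 0R1, 0R2, 1R0, 1R1, 1R2, 2R0, 2R1, 2R2
Branch closes: p2 and not p2 both at 2.
(One branch shown.) All branches close.

Unsatisfiable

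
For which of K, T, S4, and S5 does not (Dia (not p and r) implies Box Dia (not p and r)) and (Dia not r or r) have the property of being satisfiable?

K, T, S4

S4-tableau for the formula:
1. not (Dia (not p and r) implies Box Dia (not p and r)) and (Dia not r or r), u
2. not (Dia (not p and r) implies Box Dia (not p and r)), u
3. Dia not r or r, u
4. Dia (not p and r), u
5. not Box Dia (not p and r), u
6. r, u
7. not p and r, v
8. not p, v
9. r, v
10. not Dia (not p and r), w
11. not (not p and r), w
12. not r, w
Accessibility: uRu, uRv, uRw, vRv, wRw
Complete open branch: satisfiable in S4, hence also in K, T (this S4-model is also a K-model and a T-model).
S5-tableau for the formula:
1. not (Dia (not p and r) implies Box Dia (not p and r)) and (Dia not r or r), u
2. not (Dia (not p and r) implies Box Dia (not p and r)), u
3. Dia not r or r, u
4. Dia (not p and r), u
5. not Box Dia (not p and r), u
6. r, u
7. not p and r, v
8. not p, v
9. r, v
10. not Dia (not p and r), w
11. not (not p and r), u
12. not (not p and r), v
13. not (not p and r), w
14. p, u
15. not r, v
Accessibility: uRu, uRv, uRw, vRu, vRv, vRw, wRu, wRv, wRw
Branch closes: r and not r both at v.
Every branch closes (one shown): unsatisfiable in S5.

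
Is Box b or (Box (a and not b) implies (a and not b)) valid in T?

Tableau for the negation not (Box b or (Box (a and not b) implies (a and not b))):
1. not (Box b or (Box (a and not b) implies (a and not b))), 0
2. not Box b, 0   [neg-or-rule on 1]
3. not (Box (a and not b) implies (a and not b)), 0   [neg-or-rule on 1]
4. Box (a and not b), 0   [neg-implies-rule on 3]
5. not (a and not b), 0   [neg-implies-rule on 3]
6. a and not b, 0   [Box-rule on 4 via 0R0]
7. a, 0   [and-rule on 6]
8. not b, 0   [and-rule on 6]
9. b, 0   [neg-and-rule on 5 (branches; this branch)]
Accessibility: 0R0
Branch closes: b and not b both at 0.
Every branch of the negation's tableau closes; the branch above is one of them.

Valid in T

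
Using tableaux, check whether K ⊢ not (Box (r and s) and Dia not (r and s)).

Valid in K

Tableau for the negation Box (r and s) and Dia not (r and s):
1. Box (r and s) and Dia not (r and s), u
2. Box (r and s), u   [and-rule on 1]
3. Dia not (r and s), u   [and-rule on 1]
4. not (r and s), v   [Dia-rule on 3: fresh world v, uRv]
5. r and s, v   [Box-rule on 2 via uRv]
6. r, v   [and-rule on 5]
7. s, v   [and-rule on 5]
8. not s, v   [neg-and-rule on 4 (branches; this branch)]
Accessibility: uRv
Branch closes: s and not s both at v.
All branches of the negation close; one closing branch shown above.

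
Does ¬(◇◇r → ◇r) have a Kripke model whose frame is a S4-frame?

1. ¬(◇◇r → ◇r), u
2. ◇◇r, u
3. ¬◇r, u
4. ¬r, u
5. ◇r, v
6. ¬r, v
7. r, w
8. ¬r, w
Accessibility: uRu, uRv, uRw, vRv, vRw, wRw
Branch closes: r and ¬r both at w.
Every branch closes; the branch above is one of them.

No, unsatisfiable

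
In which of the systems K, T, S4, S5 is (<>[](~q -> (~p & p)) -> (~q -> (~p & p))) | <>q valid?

T, S4, S5

T-tableau for the negation ~((<>[](~q -> (~p & p)) -> (~q -> (~p & p))) | <>q):
1. ~((<>[](~q -> (~p & p)) -> (~q -> (~p & p))) | <>q), 0
2. ~(<>[](~q -> (~p & p)) -> (~q -> (~p & p))), 0
3. ~<>q, 0
4. <>[](~q -> (~p & p)), 0
5. ~(~q -> (~p & p)), 0
6. ~q, 0
7. ~(~p & p), 0
8. ~p, 0
9. [](~q -> (~p & p)), 1
10. ~q, 1
11. ~q -> (~p & p), 1
12. ~p & p, 1
13. ~p, 1
14. p, 1
Accessibility: 0R0, 0R1, 1R1
Branch closes: p and ~p both at 1.
Every branch closes (one shown): valid in T, hence also in S4, S5 (every theorem of T is a theorem of S4 and S5).
K-tableau for the negation ~((<>[](~q -> (~p & p)) -> (~q -> (~p & p))) | <>q):
1. ~((<>[](~q -> (~p & p)) -> (~q -> (~p & p))) | <>q), 0
2. ~(<>[](~q -> (~p & p)) -> (~q -> (~p & p))), 0
3. ~<>q, 0
4. <>[](~q -> (~p & p)), 0
5. ~(~q -> (~p & p)), 0
6. ~q, 0
7. ~(~p & p), 0
8. ~p, 0
9. [](~q -> (~p & p)), 1
10. ~q, 1
Accessibility: 0R1
Complete open branch: countermodel on a K-frame, so not valid in K.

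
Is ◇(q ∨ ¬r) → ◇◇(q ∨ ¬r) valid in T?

Tableau for the negation ¬(◇(q ∨ ¬r) → ◇◇(q ∨ ¬r)):
1. ¬(◇(q ∨ ¬r) → ◇◇(q ∨ ¬r)), u
2. ◇(q ∨ ¬r), u
3. ¬◇◇(q ∨ ¬r), u
4. ¬◇(q ∨ ¬r), u
5. ¬(q ∨ ¬r), u
6. ¬q, u
7. r, u
8. q ∨ ¬r, v
9. ¬◇(q ∨ ¬r), v
10. ¬(q ∨ ¬r), v
11. ¬q, v
12. r, v
13. ¬r, v
Accessibility: uRu, uRv, vRv
Branch closes: r and ¬r both at v.
Every branch of the negation's tableau closes; the branch above is one of them.

Valid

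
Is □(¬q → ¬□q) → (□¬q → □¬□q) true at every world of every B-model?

Tableau for the negation ¬(□(¬q → ¬□q) → (□¬q → □¬□q)):
1. ¬(□(¬q → ¬□q) → (□¬q → □¬□q)), 0
2. □(¬q → ¬□q), 0   [¬→-rule on 1]
3. ¬(□¬q → □¬□q), 0   [¬→-rule on 1]
4. □¬q, 0   [¬→-rule on 3]
5. ¬□¬□q, 0   [¬→-rule on 3]
6. ¬q → ¬□q, 0   [□-rule on 2 via 0R0]
7. ¬q, 0   [□-rule on 4 via 0R0]
8. ¬□q, 0   [→-rule on 6 (branches; this branch)]
9. □q, 1   [¬□-rule on 5: fresh world 1, 0R1]
10. ¬q → ¬□q, 1   [□-rule on 2 via 0R1]
11. ¬q, 1   [□-rule on 4 via 0R1]
12. q, 0   [□-rule on 9 via 1R0]
Accessibility: 0R0, 0R1, 1R0, 1R1
Branch closes: q and ¬q both at 0.
Every branch of the negation's tableau closes; the branch above is one of them.

Valid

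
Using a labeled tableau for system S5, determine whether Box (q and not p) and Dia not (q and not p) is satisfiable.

1. Box (q and not p) and Dia not (q and not p), 0
2. Box (q and not p), 0
3. Dia not (q and not p), 0
4. q and not p, 0
5. q, 0
6. not p, 0
7. not (q and not p), 1
8. q and not p, 1
9. q, 1
10. not p, 1
11. p, 1
Accessibility: 0R0, 0R1, 1R0, 1R1
Branch closes: p and not p both at 1.
(One branch shown.) All branches close.

Unsatisfiable (every branch closes)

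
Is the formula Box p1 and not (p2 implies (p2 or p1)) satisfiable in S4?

1. Box p1 and not (p2 implies (p2 or p1)), u
2. Box p1, u
3. not (p2 implies (p2 or p1)), u
4. p2, u
5. not (p2 or p1), u
6. not p2, u
7. not p1, u
Accessibility: uRu
Branch closes: p2 and not p2 both at u.
(One branch shown.) All branches close.

No, unsatisfiable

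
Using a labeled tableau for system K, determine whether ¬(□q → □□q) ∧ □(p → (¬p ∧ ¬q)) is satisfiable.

Satisfiable

1. ¬(□q → □□q) ∧ □(p → (¬p ∧ ¬q)), u
2. ¬(□q → □□q), u
3. □(p → (¬p ∧ ¬q)), u
4. □q, u
5. ¬□□q, u
6. ¬□q, v
7. p → (¬p ∧ ¬q), v
8. q, v
9. ¬p, v
10. ¬q, w
Accessibility: uRv, vRw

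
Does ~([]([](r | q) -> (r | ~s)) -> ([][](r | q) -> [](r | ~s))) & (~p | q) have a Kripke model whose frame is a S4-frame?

1. ~([]([](r | q) -> (r | ~s)) -> ([][](r | q) -> [](r | ~s))) & (~p | q), w0
2. ~([]([](r | q) -> (r | ~s)) -> ([][](r | q) -> [](r | ~s))), w0
3. ~p | q, w0
4. []([](r | q) -> (r | ~s)), w0
5. ~([][](r | q) -> [](r | ~s)), w0
6. [][](r | q), w0
7. ~[](r | ~s), w0
8. [](r | q) -> (r | ~s), w0
9. [](r | q), w0
10. r | q, w0
11. q, w0
12. r | ~s, w0
13. ~s, w0
14. ~(r | ~s), w1
15. ~r, w1
16. s, w1
17. [](r | q) -> (r | ~s), w1
18. [](r | q), w1
19. r | q, w1
20. ~[](r | q), w1
21. q, w1
22. ~(r | q), w2
23. ~r, w2
24. ~q, w2
25. [](r | q) -> (r | ~s), w2
26. [](r | q), w2
27. r | q, w2
28. r | ~s, w2
29. q, w2
Accessibility: w0Rw0, w0Rw1, w0Rw2, w1Rw1, w1Rw2, w2Rw2
Branch closes: q and ~q both at w2.
(One branch shown.) All branches close.

Unsatisfiable (every branch closes)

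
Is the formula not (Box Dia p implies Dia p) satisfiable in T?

No, unsatisfiable

1. not (Box Dia p implies Dia p), w0
2. Box Dia p, w0
3. not Dia p, w0
4. Dia p, w0
5. not p, w0
6. p, w1
7. Dia p, w1
8. not p, w1
Accessibility: w0Rw0, w0Rw1, w1Rw1
Branch closes: p and not p both at w1.
(One branch shown.) All branches close.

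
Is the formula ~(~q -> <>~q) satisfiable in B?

1. ~(~q -> <>~q), w0
2. ~q, w0
3. ~<>~q, w0
4. q, w0
Accessibility: w0Rw0
Branch closes: q and ~q both at w0.
(One branch shown.) All branches close.

Unsatisfiable (every branch closes)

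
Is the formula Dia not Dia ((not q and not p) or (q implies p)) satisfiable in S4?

Satisfiable (open branch found)

1. Dia not Dia ((not q and not p) or (q implies p)), w0
2. not Dia ((not q and not p) or (q implies p)), w1   [Dia-rule on 1: fresh world w1, w0Rw1]
3. not ((not q and not p) or (q implies p)), w1   [neg-Dia-rule on 2 via w1Rw1]
4. not (not q and not p), w1   [neg-or-rule on 3]
5. not (q implies p), w1   [neg-or-rule on 3]
6. q, w1   [neg-implies-rule on 5]
7. not p, w1   [neg-implies-rule on 5]
Accessibility: w0Rw0, w0Rw1, w1Rw1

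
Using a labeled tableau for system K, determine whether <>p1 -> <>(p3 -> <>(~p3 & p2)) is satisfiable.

1. <>p1 -> <>(p3 -> <>(~p3 & p2)), u
2. <>(p3 -> <>(~p3 & p2)), u   [->-rule on 1 (branches; this branch)]
3. p3 -> <>(~p3 & p2), v   [<>-rule on 2: fresh world v, uRv]
4. <>(~p3 & p2), v   [->-rule on 3 (branches; this branch)]
5. ~p3 & p2, w   [<>-rule on 4: fresh world w, vRw]
6. ~p3, w   [&-rule on 5]
7. p2, w   [&-rule on 5]
Accessibility: uRv, vRw

Yes, satisfiable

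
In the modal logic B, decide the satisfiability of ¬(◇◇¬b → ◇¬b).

1. ¬(◇◇¬b → ◇¬b), 0
2. ◇◇¬b, 0
3. ¬◇¬b, 0
4. b, 0
5. ◇¬b, 1
6. b, 1
7. ¬b, 2
Accessibility: 0R0, 0R1, 1R0, 1R1, 1R2, 2R1, 2R2

Satisfiable (open branch found)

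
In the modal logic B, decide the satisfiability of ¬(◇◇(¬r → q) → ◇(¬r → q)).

1. ¬(◇◇(¬r → q) → ◇(¬r → q)), w0
2. ◇◇(¬r → q), w0   [¬→-rule on 1]
3. ¬◇(¬r → q), w0   [¬→-rule on 1]
4. ¬(¬r → q), w0   [¬◇-rule on 3 via w0Rw0]
5. ¬r, w0   [¬→-rule on 4]
6. ¬q, w0   [¬→-rule on 4]
7. ◇(¬r → q), w1   [◇-rule on 2: fresh world w1, w0Rw1]
8. ¬(¬r → q), w1   [¬◇-rule on 3 via w0Rw1]
9. ¬r, w1   [¬→-rule on 8]
10. ¬q, w1   [¬→-rule on 8]
11. ¬r → q, w2   [◇-rule on 7: fresh world w2, w1Rw2]
12. q, w2   [→-rule on 11 (branches; this branch)]
Accessibility: w0Rw0, w0Rw1, w1Rw0, w1Rw1, w1Rw2, w2Rw1, w2Rw2

Yes, satisfiable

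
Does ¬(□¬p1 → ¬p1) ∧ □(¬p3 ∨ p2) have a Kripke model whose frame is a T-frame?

1. ¬(□¬p1 → ¬p1) ∧ □(¬p3 ∨ p2), w0
2. ¬(□¬p1 → ¬p1), w0
3. □(¬p3 ∨ p2), w0
4. □¬p1, w0
5. p1, w0
6. ¬p3 ∨ p2, w0
7. ¬p1, w0
Accessibility: w0Rw0
Branch closes: p1 and ¬p1 both at w0.
(One branch shown.) All branches close.

No, unsatisfiable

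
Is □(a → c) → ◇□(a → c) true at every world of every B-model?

Valid

Tableau for the negation ¬(□(a → c) → ◇□(a → c)):
1. ¬(□(a → c) → ◇□(a → c)), w0
2. □(a → c), w0   [¬→-rule on 1]
3. ¬◇□(a → c), w0   [¬→-rule on 1]
4. a → c, w0   [□-rule on 2 via w0Rw0]
5. ¬□(a → c), w0   [¬◇-rule on 3 via w0Rw0]
6. c, w0   [→-rule on 4 (branches; this branch)]
7. ¬(a → c), w1   [¬□-rule on 5: fresh world w1, w0Rw1]
8. a, w1   [¬→-rule on 7]
9. ¬c, w1   [¬→-rule on 7]
10. a → c, w1   [□-rule on 2 via w0Rw1]
11. ¬□(a → c), w1   [¬◇-rule on 3 via w0Rw1]
12. c, w1   [→-rule on 10 (branches; this branch)]
Accessibility: w0Rw0, w0Rw1, w1Rw0, w1Rw1
Branch closes: c and ¬c both at w1.
Every branch of the negation's tableau closes; the branch above is one of them.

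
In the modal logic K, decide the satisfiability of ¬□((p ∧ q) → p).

Unsatisfiable (every branch closes)

1. ¬□((p ∧ q) → p), 0
2. ¬((p ∧ q) → p), 1
3. p ∧ q, 1
4. ¬p, 1
5. p, 1
6. q, 1
Accessibility: 0R1
Branch closes: p and ¬p both at 1.
Every branch closes; the branch above is one of them.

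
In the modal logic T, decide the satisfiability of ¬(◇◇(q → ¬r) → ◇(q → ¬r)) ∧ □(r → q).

1. ¬(◇◇(q → ¬r) → ◇(q → ¬r)) ∧ □(r → q), u
2. ¬(◇◇(q → ¬r) → ◇(q → ¬r)), u
3. □(r → q), u
4. ◇◇(q → ¬r), u
5. ¬◇(q → ¬r), u
6. r → q, u
7. ¬(q → ¬r), u
8. q, u
9. r, u
10. ◇(q → ¬r), v
11. r → q, v
12. ¬(q → ¬r), v
13. q, v
14. r, v
15. q → ¬r, w
16. ¬r, w
Accessibility: uRu, uRv, vRv, vRw, wRw

Yes, satisfiable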